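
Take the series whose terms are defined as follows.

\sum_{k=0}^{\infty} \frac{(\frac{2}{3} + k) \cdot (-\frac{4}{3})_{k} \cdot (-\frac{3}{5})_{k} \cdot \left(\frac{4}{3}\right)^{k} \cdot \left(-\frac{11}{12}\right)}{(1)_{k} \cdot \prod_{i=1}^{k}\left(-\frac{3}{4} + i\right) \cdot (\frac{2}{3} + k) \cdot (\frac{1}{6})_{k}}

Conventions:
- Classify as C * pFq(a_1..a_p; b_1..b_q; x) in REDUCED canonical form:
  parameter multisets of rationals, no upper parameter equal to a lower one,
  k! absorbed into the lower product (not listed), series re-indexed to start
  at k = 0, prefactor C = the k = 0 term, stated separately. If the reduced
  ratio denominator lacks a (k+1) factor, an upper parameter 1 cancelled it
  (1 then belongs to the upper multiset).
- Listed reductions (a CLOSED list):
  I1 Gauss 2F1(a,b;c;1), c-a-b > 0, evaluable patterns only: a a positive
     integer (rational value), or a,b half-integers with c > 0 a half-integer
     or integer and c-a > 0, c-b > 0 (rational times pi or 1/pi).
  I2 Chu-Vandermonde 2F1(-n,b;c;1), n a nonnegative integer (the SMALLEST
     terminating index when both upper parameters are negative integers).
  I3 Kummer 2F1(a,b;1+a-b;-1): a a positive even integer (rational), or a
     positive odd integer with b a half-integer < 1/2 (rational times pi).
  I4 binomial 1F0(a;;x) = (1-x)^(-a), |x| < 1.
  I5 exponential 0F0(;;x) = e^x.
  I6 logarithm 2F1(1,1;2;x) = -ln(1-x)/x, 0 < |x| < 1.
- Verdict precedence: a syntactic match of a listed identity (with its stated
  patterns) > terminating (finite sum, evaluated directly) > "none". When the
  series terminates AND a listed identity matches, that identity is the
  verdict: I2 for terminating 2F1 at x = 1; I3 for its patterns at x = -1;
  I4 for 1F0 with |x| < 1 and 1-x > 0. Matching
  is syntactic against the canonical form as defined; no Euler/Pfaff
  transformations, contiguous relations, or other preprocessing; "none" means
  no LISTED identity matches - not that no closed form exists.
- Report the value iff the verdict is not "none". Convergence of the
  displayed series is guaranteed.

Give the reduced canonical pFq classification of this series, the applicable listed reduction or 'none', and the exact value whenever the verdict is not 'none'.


Structural cue: t_0 being -\frac{11}{12}, k + 2/3 divides numerator and denominator alike; C = -11/12 after cancelling.
Ratio: r(k) = \frac{4}{3} * (k-\frac{4}{3}) (k-\frac{3}{5}) / [(k+\frac{1}{6}) (k+\frac{1}{4}) (k+1)] - rational; roots negated = parameters, x = \frac{4}{3}, C = -\frac{11}{12}.

This is -\frac{11}{12} * 2F2(-\frac{4}{3}, -\frac{3}{5}; \frac{1}{6}, \frac{1}{4}; \frac{4}{3}) in reduced canonical form. Verdict: none. No listed pattern accepts 2F2(-\frac{4}{3}, -\frac{3}{5}; \frac{1}{6}, \frac{1}{4}; \frac{4}{3}).


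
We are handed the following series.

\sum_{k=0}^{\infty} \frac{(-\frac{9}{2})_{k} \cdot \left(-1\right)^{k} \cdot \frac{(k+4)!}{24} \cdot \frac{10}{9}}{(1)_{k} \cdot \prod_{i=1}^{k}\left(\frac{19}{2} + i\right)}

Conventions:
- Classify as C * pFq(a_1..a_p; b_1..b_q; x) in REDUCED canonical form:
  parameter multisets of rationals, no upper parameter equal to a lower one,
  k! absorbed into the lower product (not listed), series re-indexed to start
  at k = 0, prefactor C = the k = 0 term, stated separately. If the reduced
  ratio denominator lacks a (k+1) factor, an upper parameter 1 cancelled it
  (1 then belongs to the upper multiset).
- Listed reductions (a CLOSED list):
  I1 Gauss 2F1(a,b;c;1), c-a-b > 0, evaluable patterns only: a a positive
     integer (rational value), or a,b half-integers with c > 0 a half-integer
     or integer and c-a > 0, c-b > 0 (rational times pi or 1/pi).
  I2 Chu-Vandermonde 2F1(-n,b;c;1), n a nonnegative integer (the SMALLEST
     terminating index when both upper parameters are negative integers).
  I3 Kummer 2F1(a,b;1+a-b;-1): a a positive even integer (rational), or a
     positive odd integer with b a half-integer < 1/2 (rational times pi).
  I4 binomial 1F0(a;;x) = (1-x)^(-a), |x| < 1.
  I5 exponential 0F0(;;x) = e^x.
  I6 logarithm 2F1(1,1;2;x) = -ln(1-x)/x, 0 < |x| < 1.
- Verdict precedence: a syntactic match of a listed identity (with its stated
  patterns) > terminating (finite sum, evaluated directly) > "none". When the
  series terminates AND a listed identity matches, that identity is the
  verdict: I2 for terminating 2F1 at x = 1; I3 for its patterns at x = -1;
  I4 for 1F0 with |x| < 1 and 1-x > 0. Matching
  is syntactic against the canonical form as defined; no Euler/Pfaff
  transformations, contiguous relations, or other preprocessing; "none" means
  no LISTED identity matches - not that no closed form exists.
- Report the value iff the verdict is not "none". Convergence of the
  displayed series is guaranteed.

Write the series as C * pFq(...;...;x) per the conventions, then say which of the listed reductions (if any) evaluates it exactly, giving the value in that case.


x = -1 here; the reduced form reads 2F1, upper {-\frac{9}{2}, 5}, lower {\frac{21}{2}}, C = \frac{10}{9}. Verdict: the Kummer evaluation I3 applies (x = -1; c = \frac{21}{2} equals 1+a-b for upper {-\frac{9}{2}, 5}: listed pattern). Value: \frac{1154725}{524288} \cdot \pi.

Structural cue: t_0 being \frac{10}{9}, the lower running product (C = 10/9) is a rising factorial.
Step ratio: r(k) = -1 * (k-\frac{9}{2}) (k+5) / [(k+\frac{21}{2}) (k+1)] - poly over poly, x = -1 from leading terms; C = \frac{10}{9} at k = 0.


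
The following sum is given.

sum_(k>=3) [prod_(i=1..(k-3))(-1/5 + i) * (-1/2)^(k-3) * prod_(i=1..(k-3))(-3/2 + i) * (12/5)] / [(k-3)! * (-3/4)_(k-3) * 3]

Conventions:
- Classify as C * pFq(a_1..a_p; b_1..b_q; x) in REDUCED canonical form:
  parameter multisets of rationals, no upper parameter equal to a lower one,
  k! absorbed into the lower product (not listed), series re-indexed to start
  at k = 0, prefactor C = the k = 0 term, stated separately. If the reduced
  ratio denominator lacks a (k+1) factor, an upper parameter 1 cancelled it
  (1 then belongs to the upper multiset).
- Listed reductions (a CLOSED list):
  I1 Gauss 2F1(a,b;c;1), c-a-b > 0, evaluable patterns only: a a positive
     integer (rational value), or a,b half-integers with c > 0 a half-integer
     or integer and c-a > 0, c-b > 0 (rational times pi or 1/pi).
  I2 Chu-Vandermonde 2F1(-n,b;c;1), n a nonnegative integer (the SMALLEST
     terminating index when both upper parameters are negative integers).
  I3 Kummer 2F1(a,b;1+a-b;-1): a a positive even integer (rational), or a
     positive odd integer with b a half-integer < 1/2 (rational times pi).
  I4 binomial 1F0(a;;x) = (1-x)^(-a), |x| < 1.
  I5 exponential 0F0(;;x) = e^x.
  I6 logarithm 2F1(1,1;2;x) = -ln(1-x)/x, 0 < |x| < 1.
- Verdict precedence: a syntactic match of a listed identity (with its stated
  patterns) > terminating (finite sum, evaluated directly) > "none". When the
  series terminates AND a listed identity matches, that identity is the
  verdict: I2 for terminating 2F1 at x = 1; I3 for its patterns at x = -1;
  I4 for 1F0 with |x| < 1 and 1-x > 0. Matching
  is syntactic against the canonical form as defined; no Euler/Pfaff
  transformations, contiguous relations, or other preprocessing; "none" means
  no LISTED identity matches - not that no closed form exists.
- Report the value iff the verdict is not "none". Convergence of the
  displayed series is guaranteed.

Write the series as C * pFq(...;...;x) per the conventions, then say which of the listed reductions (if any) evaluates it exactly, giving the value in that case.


At argument -1/2: a 2F1 with upper {-1/2, 4/5}, lower {-3/4}, scaled by C = 4/5. Verdict: none (x = -1/2): each listed identity misses the multisets {-1/2, 4/5} ; {-3/4}.

The tell: t_0 = 4/5 here, and the running product (prefactor 4/5) telescopes to a rising factorial.
Term ratio: r(k) = (-1/2) * (k-1/2) (k+4/5) / [(k-3/4) (k+1)] - poly over poly, x = (-1/2) from leading terms; C = 4/5 at k = 0.


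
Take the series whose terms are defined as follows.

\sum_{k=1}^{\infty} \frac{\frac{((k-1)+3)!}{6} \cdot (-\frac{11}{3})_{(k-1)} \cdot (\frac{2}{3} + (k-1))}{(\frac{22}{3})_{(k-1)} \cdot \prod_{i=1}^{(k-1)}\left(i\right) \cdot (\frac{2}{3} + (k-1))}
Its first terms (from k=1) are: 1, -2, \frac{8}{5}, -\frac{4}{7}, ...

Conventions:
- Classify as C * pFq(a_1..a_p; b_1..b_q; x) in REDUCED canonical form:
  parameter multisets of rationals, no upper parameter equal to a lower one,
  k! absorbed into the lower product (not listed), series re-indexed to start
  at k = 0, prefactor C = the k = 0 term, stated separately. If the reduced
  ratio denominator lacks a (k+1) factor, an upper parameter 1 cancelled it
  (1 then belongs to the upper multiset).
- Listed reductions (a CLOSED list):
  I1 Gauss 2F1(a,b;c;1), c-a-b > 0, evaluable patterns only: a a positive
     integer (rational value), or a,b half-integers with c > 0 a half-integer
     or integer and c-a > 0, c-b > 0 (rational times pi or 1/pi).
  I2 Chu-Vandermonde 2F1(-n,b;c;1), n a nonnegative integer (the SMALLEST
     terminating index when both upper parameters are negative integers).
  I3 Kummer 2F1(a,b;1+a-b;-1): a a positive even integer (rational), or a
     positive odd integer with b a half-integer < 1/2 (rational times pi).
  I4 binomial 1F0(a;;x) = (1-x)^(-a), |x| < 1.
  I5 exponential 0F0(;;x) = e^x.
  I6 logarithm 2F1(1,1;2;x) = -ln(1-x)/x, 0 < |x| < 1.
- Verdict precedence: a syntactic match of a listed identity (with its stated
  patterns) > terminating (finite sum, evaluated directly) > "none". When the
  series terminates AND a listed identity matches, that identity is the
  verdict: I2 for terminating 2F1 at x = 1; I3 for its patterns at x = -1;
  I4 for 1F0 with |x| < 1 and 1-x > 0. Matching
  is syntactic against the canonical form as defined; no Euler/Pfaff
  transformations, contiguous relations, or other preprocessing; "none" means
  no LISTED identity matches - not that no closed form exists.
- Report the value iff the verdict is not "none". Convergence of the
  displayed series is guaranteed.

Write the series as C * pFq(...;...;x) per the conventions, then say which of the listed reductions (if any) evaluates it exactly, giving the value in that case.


Classification (C = 1): 2F1 with upper {-\frac{11}{3}, 4}, lower {\frac{22}{3}}, argument x = 1. Verdict: Gauss's theorem (I1) applies (x = 1: the Gamma ratio telescopes since c-a-b = 7 > 0 and a = 4 in Z>0). Sum: \frac{494}{5103}.

Structural cue: t_0 being 1, the product of the first k integers (C = 1) is k!.
Ratio: r(k) = 1 * (k-\frac{11}{3}) (k+4) / [(k+\frac{22}{3}) (k+1)] - poly over poly, x = 1 from leading terms; C = 1 at k = 0.


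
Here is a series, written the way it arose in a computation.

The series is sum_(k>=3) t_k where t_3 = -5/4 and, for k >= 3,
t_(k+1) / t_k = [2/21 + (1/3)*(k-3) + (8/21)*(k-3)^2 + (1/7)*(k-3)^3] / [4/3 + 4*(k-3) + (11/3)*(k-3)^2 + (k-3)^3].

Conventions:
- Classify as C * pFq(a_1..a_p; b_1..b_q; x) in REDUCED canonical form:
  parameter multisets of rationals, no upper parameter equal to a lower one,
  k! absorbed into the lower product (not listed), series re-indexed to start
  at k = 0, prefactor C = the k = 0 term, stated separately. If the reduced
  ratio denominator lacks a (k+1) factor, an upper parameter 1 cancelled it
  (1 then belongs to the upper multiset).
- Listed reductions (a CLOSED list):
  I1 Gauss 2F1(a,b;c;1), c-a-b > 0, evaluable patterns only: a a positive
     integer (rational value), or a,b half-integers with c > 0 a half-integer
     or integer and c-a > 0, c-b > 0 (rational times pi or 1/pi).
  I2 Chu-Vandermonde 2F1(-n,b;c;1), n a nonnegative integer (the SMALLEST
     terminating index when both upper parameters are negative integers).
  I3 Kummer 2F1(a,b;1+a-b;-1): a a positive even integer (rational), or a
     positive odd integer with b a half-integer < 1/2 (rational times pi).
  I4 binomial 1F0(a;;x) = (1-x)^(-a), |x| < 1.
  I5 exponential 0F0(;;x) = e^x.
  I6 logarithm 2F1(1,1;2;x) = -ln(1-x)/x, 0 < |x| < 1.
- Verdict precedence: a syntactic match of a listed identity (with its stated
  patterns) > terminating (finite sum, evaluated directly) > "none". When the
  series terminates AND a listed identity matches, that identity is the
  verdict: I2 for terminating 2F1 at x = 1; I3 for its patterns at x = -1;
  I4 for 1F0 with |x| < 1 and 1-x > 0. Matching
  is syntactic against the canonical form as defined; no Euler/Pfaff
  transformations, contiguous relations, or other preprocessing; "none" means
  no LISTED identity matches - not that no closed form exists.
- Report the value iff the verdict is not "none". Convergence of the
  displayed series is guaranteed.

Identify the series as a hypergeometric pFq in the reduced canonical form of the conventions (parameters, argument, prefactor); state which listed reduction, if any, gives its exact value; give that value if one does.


The series (x = 1/7) is 2F1: upper {1, 1}, lower {2}, prefactor -5/4. Verdict (x = 1/7): the I6 logarithm reduction applies (the logarithm: parameters (1,1;2), x = 1/7). Sum: (35/4) * ln(6/7).

First insight: t_0 = -5/4 here, and the ratio is unreduced: k + 2/3 divides both sides (C = -5/4, x = 1/7).
Ratio: r(k) = (1/7) * (k+1) (k+1) / [(k+2) (k+1)] - rational in k, leading ratio (1/7); with t_0 = -5/4, classification follows.


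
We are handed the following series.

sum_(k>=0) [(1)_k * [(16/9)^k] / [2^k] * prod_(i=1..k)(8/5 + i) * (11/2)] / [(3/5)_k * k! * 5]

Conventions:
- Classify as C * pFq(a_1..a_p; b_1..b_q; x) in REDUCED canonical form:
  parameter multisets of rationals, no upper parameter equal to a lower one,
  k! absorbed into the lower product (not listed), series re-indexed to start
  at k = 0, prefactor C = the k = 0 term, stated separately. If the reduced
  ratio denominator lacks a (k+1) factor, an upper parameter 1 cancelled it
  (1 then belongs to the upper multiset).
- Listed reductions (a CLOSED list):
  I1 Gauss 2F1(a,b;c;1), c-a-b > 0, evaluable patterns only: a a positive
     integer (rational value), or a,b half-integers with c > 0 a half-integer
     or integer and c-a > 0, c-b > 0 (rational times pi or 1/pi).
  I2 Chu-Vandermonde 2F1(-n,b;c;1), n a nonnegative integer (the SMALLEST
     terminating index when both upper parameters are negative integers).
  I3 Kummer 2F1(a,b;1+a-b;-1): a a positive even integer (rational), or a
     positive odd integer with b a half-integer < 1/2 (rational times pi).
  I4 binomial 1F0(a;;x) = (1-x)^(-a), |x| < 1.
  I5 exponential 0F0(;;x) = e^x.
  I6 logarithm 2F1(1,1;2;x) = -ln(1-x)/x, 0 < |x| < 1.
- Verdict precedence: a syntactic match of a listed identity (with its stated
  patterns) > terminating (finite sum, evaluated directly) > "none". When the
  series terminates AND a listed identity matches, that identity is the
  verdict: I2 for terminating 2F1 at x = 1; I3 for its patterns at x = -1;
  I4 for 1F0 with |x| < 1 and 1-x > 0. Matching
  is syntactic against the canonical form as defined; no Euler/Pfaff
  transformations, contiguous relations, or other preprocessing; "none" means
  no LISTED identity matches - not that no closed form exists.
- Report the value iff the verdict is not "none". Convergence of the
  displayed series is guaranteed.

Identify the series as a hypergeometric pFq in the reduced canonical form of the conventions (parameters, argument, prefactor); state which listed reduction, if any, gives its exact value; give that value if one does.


x = 8/9 here; the reduced form reads 2F1, upper {1, 13/5}, lower {3/5}, C = 11/10. Verdict: none - at argument 8/9 the multisets {1, 13/5} ; {3/5} match no listed identity.

First insight: t_0 = 11/10 here, and the constant factors (prefactor 11/10) combine into one prefactor.
Step ratio: r(k) = (8/9) * (k+1) (k+13/5) / [(k+3/5) (k+1)] - poly over poly, x = (8/9) from leading terms; C = 11/10 at k = 0.


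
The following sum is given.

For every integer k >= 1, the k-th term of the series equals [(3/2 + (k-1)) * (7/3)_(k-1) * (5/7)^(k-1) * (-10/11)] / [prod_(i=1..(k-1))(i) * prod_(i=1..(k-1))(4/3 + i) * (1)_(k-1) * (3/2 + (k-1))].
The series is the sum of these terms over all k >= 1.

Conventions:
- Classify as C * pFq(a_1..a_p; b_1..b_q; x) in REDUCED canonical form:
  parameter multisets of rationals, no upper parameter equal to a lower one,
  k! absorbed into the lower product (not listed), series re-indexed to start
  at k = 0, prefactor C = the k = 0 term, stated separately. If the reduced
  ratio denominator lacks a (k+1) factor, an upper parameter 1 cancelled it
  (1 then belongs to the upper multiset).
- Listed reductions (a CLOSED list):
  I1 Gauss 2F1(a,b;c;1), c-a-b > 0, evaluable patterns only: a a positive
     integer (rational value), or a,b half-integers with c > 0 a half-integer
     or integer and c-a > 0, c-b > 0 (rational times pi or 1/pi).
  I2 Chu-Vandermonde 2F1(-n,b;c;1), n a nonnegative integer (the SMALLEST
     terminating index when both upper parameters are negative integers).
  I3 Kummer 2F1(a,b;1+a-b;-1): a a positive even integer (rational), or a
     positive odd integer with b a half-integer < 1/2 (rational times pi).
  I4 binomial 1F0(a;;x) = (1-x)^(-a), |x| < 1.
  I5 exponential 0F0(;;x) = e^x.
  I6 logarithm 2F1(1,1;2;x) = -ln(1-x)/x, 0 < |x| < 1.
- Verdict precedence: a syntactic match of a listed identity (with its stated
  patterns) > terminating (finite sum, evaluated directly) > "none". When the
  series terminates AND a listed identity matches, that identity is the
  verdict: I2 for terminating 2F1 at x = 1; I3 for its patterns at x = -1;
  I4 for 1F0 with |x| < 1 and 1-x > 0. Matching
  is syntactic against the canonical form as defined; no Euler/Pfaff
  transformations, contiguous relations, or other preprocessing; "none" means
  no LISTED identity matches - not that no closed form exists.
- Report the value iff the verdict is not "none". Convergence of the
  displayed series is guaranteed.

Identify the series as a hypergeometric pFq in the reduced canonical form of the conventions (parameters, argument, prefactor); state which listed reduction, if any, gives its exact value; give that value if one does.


Structural cue: x = (5/7) and the product of the first k integers (C = -10/11, x = 5/7) is k!.
Term ratio: r(k) = (5/7) * 1 / [(k+1) (k+1)] - rational in k, leading ratio (5/7); with t_0 = -10/11, classification follows.

Canonical form: C = -10/11 times 0F1 with upper {-}, lower {1}, x = 5/7. Verdict: none here - no I1-I6 shape fits x = 5/7 with lower {1}.


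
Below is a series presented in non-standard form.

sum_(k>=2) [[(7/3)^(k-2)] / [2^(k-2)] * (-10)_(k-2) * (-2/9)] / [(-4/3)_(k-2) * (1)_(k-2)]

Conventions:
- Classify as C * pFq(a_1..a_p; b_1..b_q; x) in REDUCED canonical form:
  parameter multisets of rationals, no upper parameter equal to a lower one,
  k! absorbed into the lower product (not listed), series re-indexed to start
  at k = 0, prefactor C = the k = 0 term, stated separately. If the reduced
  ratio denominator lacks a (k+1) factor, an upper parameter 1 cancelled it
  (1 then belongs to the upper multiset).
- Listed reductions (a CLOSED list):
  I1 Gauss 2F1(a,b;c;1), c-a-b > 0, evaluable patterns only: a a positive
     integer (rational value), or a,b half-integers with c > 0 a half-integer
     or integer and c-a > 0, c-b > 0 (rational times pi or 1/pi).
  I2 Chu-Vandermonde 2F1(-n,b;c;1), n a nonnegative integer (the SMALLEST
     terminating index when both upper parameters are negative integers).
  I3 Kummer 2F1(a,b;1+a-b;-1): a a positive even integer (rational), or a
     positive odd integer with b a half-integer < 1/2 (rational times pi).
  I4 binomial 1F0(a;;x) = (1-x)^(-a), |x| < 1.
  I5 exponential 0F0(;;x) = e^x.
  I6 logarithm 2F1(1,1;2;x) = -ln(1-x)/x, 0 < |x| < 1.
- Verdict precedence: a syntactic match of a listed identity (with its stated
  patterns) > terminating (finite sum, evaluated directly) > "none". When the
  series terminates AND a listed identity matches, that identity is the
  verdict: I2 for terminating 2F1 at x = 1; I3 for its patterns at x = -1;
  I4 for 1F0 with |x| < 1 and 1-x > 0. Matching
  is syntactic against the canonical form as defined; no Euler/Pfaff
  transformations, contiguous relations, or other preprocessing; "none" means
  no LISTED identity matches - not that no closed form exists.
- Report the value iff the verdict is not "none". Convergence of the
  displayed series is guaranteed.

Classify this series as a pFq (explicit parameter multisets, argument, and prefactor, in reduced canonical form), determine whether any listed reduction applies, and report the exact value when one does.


The series (x = 7/6) is 1F1: upper {-10}, lower {-4/3}, prefactor -2/9. Verdict: terminating - upper parameter -10 makes this a finite sum (last index 10), evaluated exactly. Exact value: 163977488397/28187033600.

Structural cue: t_0 being -2/9, (1)_k (C = -2/9) is k! itself.
Term ratio: r(k) = (7/6) * (k-10) / [(k-4/3) (k+1)] - rational in k, leading ratio (7/6); with t_0 = -2/9, classification follows.


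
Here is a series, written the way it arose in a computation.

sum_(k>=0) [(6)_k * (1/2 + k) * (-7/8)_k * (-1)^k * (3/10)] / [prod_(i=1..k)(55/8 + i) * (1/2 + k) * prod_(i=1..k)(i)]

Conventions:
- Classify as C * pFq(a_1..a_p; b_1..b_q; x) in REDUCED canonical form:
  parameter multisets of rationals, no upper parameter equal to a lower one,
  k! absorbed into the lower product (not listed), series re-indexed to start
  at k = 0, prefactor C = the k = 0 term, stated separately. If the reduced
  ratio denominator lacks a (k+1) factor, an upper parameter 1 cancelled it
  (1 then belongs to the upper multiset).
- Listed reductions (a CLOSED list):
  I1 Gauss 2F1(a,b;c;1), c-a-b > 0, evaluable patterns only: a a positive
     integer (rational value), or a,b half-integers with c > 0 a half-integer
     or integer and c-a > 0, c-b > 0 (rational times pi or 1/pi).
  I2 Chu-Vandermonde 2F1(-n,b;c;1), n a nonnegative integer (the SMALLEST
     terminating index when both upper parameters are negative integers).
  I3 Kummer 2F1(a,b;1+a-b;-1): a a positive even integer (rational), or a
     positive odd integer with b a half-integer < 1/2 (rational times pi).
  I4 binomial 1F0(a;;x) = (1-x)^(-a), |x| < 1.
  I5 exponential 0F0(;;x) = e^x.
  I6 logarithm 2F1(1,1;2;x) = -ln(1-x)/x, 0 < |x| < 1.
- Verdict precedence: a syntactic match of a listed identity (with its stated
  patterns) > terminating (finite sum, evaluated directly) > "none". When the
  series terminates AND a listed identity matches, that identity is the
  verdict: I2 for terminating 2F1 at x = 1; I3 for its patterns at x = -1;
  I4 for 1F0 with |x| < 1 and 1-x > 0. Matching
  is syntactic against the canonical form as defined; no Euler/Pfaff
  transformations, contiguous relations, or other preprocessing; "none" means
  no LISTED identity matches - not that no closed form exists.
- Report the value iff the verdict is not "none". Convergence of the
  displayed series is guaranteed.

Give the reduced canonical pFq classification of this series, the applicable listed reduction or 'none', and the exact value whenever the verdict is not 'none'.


Key observation: with t_0 = 3/10, striking the common factor k + 1/2 reduces the term (C = 3/10, x = -1).
Consecutive-term ratio: r(k) = (-1) * (k-7/8) (k+6) / [(k+63/8) (k+1)] - rational; roots negated = parameters, x = (-1), C = 3/10.

With C = 3/10: the canonical form is 2F1(-7/8, 6; 63/8; -1). Verdict at x = -1: the Kummer evaluation I3 matches (x = -1; c = 63/8 equals 1+a-b for upper {-7/8, 6}: listed pattern). Its exact value is 20163/40960.


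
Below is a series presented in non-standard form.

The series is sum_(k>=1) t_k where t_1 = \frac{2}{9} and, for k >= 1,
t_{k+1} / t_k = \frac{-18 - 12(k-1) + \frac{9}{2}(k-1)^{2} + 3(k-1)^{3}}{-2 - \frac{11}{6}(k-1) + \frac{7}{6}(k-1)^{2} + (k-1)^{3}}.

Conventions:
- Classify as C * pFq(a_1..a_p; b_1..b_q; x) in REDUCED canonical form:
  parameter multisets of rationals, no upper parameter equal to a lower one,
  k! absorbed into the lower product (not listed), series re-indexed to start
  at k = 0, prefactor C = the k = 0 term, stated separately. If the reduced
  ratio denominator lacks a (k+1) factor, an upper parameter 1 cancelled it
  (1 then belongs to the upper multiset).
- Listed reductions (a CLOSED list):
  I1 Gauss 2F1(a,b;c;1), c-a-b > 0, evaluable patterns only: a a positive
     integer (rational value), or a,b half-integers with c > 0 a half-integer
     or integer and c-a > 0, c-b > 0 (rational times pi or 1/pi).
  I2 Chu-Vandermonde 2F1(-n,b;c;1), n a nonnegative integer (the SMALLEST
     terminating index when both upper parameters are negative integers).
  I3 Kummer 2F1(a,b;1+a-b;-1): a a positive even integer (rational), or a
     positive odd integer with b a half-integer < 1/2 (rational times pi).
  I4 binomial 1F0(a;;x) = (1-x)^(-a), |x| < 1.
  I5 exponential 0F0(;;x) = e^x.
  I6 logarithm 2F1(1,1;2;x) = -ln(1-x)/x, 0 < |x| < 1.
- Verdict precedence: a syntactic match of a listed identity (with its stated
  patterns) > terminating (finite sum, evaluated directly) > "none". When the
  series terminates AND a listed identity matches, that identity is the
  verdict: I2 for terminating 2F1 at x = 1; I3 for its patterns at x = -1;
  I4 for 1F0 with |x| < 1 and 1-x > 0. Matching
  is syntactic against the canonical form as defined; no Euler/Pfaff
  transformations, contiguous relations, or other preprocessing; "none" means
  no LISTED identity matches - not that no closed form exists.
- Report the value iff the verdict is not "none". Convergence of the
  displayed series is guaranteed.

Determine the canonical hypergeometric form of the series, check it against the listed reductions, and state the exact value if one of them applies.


At argument 3: a 2F1 with upper {-2, 2}, lower {-\frac{4}{3}}, scaled by C = \frac{2}{9}. Verdict: terminating - no listed pattern fits, but -2 in the upper list cuts the series at k = 2; direct evaluation. Hence: \frac{263}{9}.

Structural cue: from the first term \frac{2}{9}: the ratio is unreduced: k + 3/2 divides both sides (C = 2/9, x = 3).
Step ratio: r(k) = 3 * (k-2) (k+2) / [(k-\frac{4}{3}) (k+1)] - poly over poly, x = 3 from leading terms; C = \frac{2}{9} at k = 0.


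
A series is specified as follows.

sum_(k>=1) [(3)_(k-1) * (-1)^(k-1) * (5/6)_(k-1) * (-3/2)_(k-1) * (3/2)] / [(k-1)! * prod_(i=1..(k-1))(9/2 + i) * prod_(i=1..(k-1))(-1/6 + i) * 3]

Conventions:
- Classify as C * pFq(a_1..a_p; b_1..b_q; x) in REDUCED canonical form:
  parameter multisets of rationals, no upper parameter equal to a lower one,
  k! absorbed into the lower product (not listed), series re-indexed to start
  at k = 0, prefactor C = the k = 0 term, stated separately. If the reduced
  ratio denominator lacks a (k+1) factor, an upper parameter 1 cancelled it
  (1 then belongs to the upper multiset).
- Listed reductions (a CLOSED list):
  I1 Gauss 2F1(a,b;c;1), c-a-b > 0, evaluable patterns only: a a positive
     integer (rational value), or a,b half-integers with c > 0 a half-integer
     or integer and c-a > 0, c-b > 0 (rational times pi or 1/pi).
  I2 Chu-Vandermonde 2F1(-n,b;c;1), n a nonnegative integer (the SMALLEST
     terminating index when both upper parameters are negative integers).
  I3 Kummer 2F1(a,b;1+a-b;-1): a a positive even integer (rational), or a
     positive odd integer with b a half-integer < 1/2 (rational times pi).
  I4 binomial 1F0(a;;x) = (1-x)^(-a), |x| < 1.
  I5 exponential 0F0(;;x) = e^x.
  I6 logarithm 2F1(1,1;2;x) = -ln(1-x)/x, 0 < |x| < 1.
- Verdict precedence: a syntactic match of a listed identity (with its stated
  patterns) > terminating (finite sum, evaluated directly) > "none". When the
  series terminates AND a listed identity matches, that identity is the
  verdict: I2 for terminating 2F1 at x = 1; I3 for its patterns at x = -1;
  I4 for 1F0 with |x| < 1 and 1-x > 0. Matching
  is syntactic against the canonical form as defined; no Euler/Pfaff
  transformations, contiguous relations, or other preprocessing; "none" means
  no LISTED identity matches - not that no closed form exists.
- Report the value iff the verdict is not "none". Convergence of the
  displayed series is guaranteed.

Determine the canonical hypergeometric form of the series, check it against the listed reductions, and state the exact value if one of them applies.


The series (x = -1) is 2F1: upper {-3/2, 3}, lower {11/2}, prefactor 1/2. Verdict (x = -1): Kummer (I3) applies (x = -1; c = 11/2 equals 1+a-b for upper {-3/2, 3}: listed pattern). Sum: (315/1024) * pi.

The tell: from the first term 1/2: the parameter 5/6 appears in both the upper and lower lists and cancels.
Step ratio: r(k) = (-1) * (k-3/2) (k+3) / [(k+11/2) (k+1)] - rational; roots negated = parameters, x = (-1), C = 1/2.


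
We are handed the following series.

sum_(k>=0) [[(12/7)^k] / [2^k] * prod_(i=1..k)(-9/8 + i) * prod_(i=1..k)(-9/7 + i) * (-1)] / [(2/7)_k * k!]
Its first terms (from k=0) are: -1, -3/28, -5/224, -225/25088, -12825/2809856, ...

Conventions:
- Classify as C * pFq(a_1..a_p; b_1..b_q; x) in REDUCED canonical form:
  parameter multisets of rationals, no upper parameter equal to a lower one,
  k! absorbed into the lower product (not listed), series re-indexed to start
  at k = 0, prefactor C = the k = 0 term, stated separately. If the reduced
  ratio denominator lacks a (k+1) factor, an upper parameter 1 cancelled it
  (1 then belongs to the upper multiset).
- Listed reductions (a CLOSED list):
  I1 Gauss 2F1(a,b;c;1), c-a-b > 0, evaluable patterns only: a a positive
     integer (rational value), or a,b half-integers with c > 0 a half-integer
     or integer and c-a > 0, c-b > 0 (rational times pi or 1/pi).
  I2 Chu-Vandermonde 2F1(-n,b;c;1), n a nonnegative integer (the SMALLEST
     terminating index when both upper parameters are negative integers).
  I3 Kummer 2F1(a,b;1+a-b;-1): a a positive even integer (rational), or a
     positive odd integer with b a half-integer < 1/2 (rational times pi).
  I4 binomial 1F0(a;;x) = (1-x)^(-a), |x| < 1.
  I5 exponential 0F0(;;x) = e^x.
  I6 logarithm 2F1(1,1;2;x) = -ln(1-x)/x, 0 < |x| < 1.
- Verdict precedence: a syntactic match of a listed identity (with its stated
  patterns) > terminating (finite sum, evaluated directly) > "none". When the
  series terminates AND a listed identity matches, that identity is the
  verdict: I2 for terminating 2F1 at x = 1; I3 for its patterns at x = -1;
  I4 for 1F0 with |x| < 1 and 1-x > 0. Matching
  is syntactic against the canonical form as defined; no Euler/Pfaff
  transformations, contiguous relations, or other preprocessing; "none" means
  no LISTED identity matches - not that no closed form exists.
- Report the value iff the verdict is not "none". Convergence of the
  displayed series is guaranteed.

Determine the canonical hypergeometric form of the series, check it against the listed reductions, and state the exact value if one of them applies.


Key observation: from the first term -1: the running product (C = -1, x = 6/7) telescopes to a rising factorial.
Ratio: r(k) = (6/7) * (k-2/7) (k-1/8) / [(k+2/7) (k+1)] - poly over poly, x = (6/7) from leading terms; C = -1 at k = 0.

x = 6/7 here; the reduced form reads 2F1, upper {-2/7, -1/8}, lower {2/7}, C = -1. Verdict: none (x = 6/7): each listed identity misses the multisets {-2/7, -1/8} ; {2/7}.


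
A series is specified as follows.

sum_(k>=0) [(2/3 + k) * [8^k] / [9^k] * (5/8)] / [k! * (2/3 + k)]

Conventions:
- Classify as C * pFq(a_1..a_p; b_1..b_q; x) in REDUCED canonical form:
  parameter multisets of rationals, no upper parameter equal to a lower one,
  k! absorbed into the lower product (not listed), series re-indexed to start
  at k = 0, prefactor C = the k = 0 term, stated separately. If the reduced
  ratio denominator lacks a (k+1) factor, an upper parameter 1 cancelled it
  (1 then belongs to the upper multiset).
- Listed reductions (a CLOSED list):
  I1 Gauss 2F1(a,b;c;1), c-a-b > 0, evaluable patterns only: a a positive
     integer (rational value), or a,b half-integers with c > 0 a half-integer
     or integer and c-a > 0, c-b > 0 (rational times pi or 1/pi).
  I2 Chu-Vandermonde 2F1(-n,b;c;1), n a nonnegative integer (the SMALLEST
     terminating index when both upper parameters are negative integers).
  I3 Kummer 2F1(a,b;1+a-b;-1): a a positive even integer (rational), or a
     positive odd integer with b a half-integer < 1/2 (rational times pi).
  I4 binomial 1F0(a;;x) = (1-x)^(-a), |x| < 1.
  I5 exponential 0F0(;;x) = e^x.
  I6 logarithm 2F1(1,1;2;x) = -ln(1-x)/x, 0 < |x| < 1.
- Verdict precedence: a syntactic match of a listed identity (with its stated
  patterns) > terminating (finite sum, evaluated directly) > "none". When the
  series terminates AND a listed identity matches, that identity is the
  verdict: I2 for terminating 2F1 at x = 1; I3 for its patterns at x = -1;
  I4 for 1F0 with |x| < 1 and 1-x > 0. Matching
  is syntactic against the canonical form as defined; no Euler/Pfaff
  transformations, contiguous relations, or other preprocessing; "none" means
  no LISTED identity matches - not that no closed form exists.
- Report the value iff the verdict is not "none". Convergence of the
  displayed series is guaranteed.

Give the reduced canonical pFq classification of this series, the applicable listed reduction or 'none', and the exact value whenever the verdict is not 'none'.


Key step: from the first term 5/8: the two geometric factors (C = 5/8) combine into one argument.
Term ratio: r(k) = (8/9) * 1 / [(k+1)] - rational in k. x = (8/9); t_0 = 5/8; negate the roots.

The series (x = 8/9) is 0F0: upper {-}, lower {-}, prefactor 5/8. Verdict: the exponential series (I5) applies (the 0F0 exponential series at x = 8/9). Its exact value is (5/8) * e^(8/9).


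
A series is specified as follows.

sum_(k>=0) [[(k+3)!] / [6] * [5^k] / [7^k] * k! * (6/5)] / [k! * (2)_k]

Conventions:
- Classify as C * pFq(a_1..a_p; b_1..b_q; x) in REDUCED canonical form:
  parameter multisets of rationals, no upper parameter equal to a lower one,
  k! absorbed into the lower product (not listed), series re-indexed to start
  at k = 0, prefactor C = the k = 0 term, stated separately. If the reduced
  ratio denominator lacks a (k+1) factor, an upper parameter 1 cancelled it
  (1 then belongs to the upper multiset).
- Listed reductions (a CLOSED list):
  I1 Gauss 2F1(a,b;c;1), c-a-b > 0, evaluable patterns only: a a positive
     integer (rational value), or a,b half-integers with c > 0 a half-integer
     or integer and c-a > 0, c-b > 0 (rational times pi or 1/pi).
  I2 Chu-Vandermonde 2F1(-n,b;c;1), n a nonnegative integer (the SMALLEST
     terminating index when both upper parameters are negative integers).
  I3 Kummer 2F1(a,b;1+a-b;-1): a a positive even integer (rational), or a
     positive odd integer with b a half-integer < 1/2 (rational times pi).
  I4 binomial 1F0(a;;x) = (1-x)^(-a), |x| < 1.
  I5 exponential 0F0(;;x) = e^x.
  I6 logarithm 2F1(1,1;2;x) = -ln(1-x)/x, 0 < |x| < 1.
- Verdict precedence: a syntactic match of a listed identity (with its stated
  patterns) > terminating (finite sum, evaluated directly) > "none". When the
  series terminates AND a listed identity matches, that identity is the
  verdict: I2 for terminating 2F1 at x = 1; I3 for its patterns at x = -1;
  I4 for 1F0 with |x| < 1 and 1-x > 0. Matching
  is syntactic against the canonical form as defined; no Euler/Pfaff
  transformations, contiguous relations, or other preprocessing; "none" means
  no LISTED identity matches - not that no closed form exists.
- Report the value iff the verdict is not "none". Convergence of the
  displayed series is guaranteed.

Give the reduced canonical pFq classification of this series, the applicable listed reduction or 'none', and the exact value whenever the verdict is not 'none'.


This is 6/5 * 2F1(1, 4; 2; 5/7) in reduced canonical form. Verdict: no listed reduction: x = 5/7 and upper {1, 4} fail every I1-I6 pattern.

Structural cue: t_0 being 6/5, the factorial ratio (C = 6/5, x = 5/7) (k+a-1)!/(a-1)! is a rising factorial (a)_k.
Adjacent-term ratio: r(k) = (5/7) * (k+1) (k+4) / [(k+2) (k+1)] - poly over poly, x = (5/7) from leading terms; C = 6/5 at k = 0.


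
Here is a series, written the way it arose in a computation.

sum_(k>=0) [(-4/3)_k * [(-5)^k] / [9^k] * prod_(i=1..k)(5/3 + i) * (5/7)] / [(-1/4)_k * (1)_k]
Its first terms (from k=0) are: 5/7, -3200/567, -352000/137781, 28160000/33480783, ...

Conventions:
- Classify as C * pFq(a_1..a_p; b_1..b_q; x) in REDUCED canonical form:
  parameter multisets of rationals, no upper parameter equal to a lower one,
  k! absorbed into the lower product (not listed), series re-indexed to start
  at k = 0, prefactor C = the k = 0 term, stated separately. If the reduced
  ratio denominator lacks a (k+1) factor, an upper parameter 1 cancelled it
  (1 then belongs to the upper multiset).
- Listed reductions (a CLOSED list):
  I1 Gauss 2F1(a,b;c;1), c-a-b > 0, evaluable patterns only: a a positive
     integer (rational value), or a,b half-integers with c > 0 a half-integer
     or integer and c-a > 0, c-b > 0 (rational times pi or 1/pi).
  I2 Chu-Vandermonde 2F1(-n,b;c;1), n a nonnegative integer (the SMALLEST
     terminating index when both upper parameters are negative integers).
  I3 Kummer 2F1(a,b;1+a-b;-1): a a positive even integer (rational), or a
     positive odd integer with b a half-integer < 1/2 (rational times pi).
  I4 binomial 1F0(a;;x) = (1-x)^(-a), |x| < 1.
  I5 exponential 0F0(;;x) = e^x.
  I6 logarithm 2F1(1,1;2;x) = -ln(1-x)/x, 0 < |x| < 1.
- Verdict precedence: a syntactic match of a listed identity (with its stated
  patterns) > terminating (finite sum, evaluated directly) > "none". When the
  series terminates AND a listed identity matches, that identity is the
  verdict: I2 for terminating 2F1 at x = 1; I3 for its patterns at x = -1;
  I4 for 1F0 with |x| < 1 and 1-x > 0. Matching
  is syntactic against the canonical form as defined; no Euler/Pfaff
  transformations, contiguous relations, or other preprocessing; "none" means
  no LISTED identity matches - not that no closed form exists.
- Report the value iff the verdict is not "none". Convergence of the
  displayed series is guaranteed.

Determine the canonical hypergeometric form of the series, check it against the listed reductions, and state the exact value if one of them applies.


With C = 5/7: the canonical form is 2F1(-4/3, 8/3; -1/4; -5/9). Verdict: none. A 2F1 with upper {-4/3, 8/3} fits none of I1-I6 at x = -5/9; the sum runs forever.

Key observation: x = (-5/9) and (1)_k (C = 5/7) is k! itself.
Term ratio: r(k) = (-5/9) * (k-4/3) (k+8/3) / [(k-1/4) (k+1)] - rational in k. x = (-5/9); t_0 = 5/7; negate the roots.


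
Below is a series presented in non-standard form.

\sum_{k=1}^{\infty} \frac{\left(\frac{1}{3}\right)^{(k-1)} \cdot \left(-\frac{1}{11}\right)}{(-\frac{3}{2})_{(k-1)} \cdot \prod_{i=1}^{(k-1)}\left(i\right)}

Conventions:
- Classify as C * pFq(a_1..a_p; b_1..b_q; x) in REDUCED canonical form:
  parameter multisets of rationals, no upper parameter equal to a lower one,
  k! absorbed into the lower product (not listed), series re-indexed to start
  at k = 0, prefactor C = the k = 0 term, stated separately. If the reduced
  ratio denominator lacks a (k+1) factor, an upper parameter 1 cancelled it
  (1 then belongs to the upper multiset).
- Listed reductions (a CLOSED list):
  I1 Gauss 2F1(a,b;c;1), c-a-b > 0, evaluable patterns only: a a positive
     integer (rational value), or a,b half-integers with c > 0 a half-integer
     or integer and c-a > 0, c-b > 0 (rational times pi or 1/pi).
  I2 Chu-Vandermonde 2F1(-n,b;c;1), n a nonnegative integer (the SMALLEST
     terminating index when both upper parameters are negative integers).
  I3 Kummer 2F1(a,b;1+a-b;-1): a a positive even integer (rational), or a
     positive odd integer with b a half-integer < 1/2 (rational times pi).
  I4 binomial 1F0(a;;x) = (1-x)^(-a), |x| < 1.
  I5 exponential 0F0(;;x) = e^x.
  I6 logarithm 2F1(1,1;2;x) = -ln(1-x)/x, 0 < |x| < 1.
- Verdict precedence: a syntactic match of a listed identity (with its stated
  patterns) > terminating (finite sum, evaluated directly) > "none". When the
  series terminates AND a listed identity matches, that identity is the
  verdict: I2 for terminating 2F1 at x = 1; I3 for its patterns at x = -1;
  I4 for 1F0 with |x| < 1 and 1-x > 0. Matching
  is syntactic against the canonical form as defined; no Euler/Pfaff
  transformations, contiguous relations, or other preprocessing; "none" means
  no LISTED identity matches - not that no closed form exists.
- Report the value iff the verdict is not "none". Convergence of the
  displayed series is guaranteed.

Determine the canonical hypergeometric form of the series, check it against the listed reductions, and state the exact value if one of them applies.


At argument \frac{1}{3}: a 0F1 with upper {-}, lower {-\frac{3}{2}}, scaled by C = -\frac{1}{11}. Verdict: none. A 0F1 with upper {-} fits none of I1-I6 at x = \frac{1}{3}; the sum runs forever.

Structural cue: t_0 being -\frac{1}{11}, the product of the first k integers (C = -1/11) is k!.
Ratio: r(k) = \frac{1}{3} * 1 / [(k-\frac{3}{2}) (k+1)] - rational; roots negated = parameters, x = \frac{1}{3}, C = -\frac{1}{11}.
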